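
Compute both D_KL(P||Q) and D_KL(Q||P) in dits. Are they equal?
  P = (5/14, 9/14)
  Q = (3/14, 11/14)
D_KL(P||Q) = 0.0232, D_KL(Q||P) = 0.0209

KL divergence is not symmetric: D_KL(P||Q) ≠ D_KL(Q||P) in general.

D_KL(P||Q) = 0.0232 dits
D_KL(Q||P) = 0.0209 dits

No, they are not equal!

This asymmetry is why KL divergence is not a true distance metric.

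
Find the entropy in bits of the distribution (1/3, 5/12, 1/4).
1.5546 bits

Shannon entropy is H(X) = -Σ p(x) log p(x).

For P = (1/3, 5/12, 1/4):
H = -1/3 × log_2(1/3) -5/12 × log_2(5/12) -1/4 × log_2(1/4)
H = 1.5546 bits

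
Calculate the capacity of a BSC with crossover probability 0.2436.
0.1990 bits

For a binary symmetric channel (BSC) with error probability p:
Capacity C = 1 - H(p) bits per symbol

where H(p) = -p log₂(p) - (1-p) log₂(1-p) is the binary entropy function.

H(0.2436) = 0.8010 bits
C = 1 - 0.8010 = 0.1990 bits per symbol

This means we can reliably transmit up to 0.1990 bits of information per channel use.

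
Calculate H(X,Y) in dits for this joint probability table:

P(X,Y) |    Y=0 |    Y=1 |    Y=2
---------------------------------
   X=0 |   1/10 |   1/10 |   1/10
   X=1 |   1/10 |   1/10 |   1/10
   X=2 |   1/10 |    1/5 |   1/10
0.9398 dits

Joint entropy is H(X,Y) = -Σ_{x,y} p(x,y) log p(x,y).

Summing over all non-zero entries:
H(X,Y) = -[1/10·log_10(1/10) + 1/10·log_10(1/10) + 1/10·log_10(1/10) + 1/10·log_10(1/10) + 1/10·log_10(1/10) + 1/10·log_10(1/10) + 1/10·log_10(1/10) + 1/5·log_10(1/5) + 1/10·log_10(1/10)]
H(X,Y) = 0.9398 dits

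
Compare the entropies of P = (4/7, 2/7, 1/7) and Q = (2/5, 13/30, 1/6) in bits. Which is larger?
Q

Computing entropies in bits:
H(P) = 1.3788
H(Q) = 1.4824

Distribution Q has higher entropy.

Intuition: The distribution closer to uniform (more spread out) has higher entropy.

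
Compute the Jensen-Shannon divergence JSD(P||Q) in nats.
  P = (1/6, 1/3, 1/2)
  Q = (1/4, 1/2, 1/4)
0.0338 nats

Jensen-Shannon divergence is:
JSD(P||Q) = 0.5 × D_KL(P||M) + 0.5 × D_KL(Q||M)
where M = 0.5 × (P + Q) is the mixture distribution.

M = 0.5 × (1/6, 1/3, 1/2) + 0.5 × (1/4, 1/2, 1/4) = (5/24, 5/12, 3/8)

D_KL(P||M) = 0.0323 nats
D_KL(Q||M) = 0.0354 nats

JSD(P||Q) = 0.5 × 0.0323 + 0.5 × 0.0354 = 0.0338 nats

Unlike KL divergence, JSD is symmetric and bounded: 0 ≤ JSD ≤ log(2).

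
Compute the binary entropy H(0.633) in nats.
0.6573 nats

The binary entropy function is:
H(p) = -p log(p) - (1-p) log(1-p)

H(0.633) = -0.633 × log_e(0.633) - 0.367 × log_e(0.367)
H(0.633) = 0.6573 nats

Note: Binary entropy is maximized at p=0.5 (H=1 bit) and minimized at p=0 or p=1 (H=0).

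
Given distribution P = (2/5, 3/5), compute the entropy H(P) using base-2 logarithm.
0.9710 bits

Shannon entropy is H(X) = -Σ p(x) log p(x).

For P = (2/5, 3/5):
H = -2/5 × log_2(2/5) -3/5 × log_2(3/5)
H = 0.9710 bits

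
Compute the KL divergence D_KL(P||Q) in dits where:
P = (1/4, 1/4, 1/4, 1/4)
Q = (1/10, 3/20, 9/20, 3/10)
0.0713 dits

KL divergence: D_KL(P||Q) = Σ p(x) log(p(x)/q(x))

Computing term by term:
  x=0: 1/4 × log_10[(1/4)/(1/10)] = 1/4 × 0.3979 = 0.0995
  x=1: 1/4 × log_10[(1/4)/(3/20)] = 1/4 × 0.2218 = 0.0555
  x=2: 1/4 × log_10[(1/4)/(9/20)] = 1/4 × -0.2553 = -0.0638
  x=3: 1/4 × log_10[(1/4)/(3/10)] = 1/4 × -0.0792 = -0.0198

D_KL(P||Q) = 0.0713 dits

Note: KL divergence is always non-negative and equals 0 iff P = Q.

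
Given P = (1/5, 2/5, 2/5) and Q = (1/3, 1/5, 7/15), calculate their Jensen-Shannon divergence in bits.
0.0385 bits

Jensen-Shannon divergence is:
JSD(P||Q) = 0.5 × D_KL(P||M) + 0.5 × D_KL(Q||M)
where M = 0.5 × (P + Q) is the mixture distribution.

M = 0.5 × (1/5, 2/5, 2/5) + 0.5 × (1/3, 1/5, 7/15) = (4/15, 3/10, 13/30)

D_KL(P||M) = 0.0368 bits
D_KL(Q||M) = 0.0402 bits

JSD(P||Q) = 0.5 × 0.0368 + 0.5 × 0.0402 = 0.0385 bits

Unlike KL divergence, JSD is symmetric and bounded: 0 ≤ JSD ≤ log(2).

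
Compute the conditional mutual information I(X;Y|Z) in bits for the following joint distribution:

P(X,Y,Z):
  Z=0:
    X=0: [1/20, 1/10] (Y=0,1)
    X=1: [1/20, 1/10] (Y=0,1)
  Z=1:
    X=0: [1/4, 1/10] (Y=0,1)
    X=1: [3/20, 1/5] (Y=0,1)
0.0427 bits

Conditional mutual information: I(X;Y|Z) = H(X|Z) + H(Y|Z) - H(X,Y|Z)

H(Z) = 0.8813
H(X,Z) = 1.8813 → H(X|Z) = 1.0000
H(Y,Z) = 1.8464 → H(Y|Z) = 0.9651
H(X,Y,Z) = 2.8037 → H(X,Y|Z) = 1.9224

I(X;Y|Z) = 1.0000 + 0.9651 - 1.9224 = 0.0427 bits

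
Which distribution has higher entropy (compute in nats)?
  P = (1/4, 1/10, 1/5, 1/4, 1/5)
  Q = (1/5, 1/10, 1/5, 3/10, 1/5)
P

Computing entropies in nats:
H(P) = 1.5672
H(Q) = 1.5571

Distribution P has higher entropy.

Intuition: The distribution closer to uniform (more spread out) has higher entropy.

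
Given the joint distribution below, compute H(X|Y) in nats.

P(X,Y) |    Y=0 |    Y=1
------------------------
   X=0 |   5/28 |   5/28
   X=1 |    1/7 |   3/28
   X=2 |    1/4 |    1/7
1.0742 nats

Using the chain rule: H(X|Y) = H(X,Y) - H(Y)

First, compute H(X,Y) = 1.7571 nats

Marginal P(Y) = (4/7, 3/7)
H(Y) = 0.6829 nats

H(X|Y) = H(X,Y) - H(Y) = 1.7571 - 0.6829 = 1.0742 nats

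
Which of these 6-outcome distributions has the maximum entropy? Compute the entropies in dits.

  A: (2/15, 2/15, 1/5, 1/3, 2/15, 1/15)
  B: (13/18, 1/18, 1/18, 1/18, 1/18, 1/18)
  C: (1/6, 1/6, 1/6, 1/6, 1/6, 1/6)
C

For a discrete distribution over n outcomes, entropy is maximized by the uniform distribution.

Computing entropies:
H(A) = 0.7273 dits
H(B) = 0.4508 dits
H(C) = 0.7782 dits

The uniform distribution (where all probabilities equal 1/6) achieves the maximum entropy of log_10(6) = 0.7782 dits.

Distribution C has the highest entropy.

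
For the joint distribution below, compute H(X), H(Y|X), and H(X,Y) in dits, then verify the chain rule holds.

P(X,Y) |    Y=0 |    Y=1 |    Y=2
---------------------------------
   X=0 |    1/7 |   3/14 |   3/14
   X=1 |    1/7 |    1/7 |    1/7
H(X,Y) = 0.7696, H(X) = 0.2966, H(Y|X) = 0.4730 (all in dits)

Chain rule: H(X,Y) = H(X) + H(Y|X)

Left side — joint entropy directly:
H(X,Y) = -Σ p(x,y) log p(x,y) = 0.7696 dits

Right side — compute H(Y|X) from the conditional distributions:
P(X) = (4/7, 3/7), so H(X) = 0.2966 dits
H(Y|X) = Σ_x P(X=x) · H(Y|X=x):
  P(Y|X=0) = (1/4, 3/8, 3/8), H(Y|X=0) = 0.4700, weight P(X=0) = 4/7
  P(Y|X=1) = (1/3, 1/3, 1/3), H(Y|X=1) = 0.4771, weight P(X=1) = 3/7
H(Y|X) = 0.4730 dits

H(X) + H(Y|X) = 0.2966 + 0.4730 = 0.7696 dits

Both sides equal 0.7696 dits. ✓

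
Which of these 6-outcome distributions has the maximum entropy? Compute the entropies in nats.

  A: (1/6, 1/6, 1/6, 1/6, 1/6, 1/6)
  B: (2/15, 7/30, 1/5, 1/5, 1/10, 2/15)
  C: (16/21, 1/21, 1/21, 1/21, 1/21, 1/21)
A

For a discrete distribution over n outcomes, entropy is maximized by the uniform distribution.

Computing entropies:
H(A) = 1.7918 nats
H(B) = 1.7509 nats
H(C) = 0.9321 nats

The uniform distribution (where all probabilities equal 1/6) achieves the maximum entropy of log_e(6) = 1.7918 nats.

Distribution A has the highest entropy.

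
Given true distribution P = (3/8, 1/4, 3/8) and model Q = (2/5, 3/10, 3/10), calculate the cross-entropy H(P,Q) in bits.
1.5813 bits

Cross-entropy: H(P,Q) = -Σ p(x) log q(x)

Alternatively: H(P,Q) = H(P) + D_KL(P||Q)
H(P) = 1.5613 bits
D_KL(P||Q) = 0.0200 bits

H(P,Q) = 1.5613 + 0.0200 = 1.5813 bits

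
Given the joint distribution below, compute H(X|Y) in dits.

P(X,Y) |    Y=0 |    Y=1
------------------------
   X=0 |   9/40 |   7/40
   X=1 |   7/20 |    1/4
0.2922 dits

Using the chain rule: H(X|Y) = H(X,Y) - H(Y)

First, compute H(X,Y) = 0.5883 dits

Marginal P(Y) = (23/40, 17/40)
H(Y) = 0.2961 dits

H(X|Y) = H(X,Y) - H(Y) = 0.5883 - 0.2961 = 0.2922 dits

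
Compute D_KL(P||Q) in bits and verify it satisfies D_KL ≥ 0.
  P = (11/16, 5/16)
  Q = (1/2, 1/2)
0.1040 bits

KL divergence satisfies the Gibbs inequality: D_KL(P||Q) ≥ 0 for all distributions P, Q.

D_KL(P||Q) = Σ p(x) log(p(x)/q(x))
Term by term:
  x=0: 11/16 × log_2[(11/16)/(1/2)] = 0.3159
  x=1: 5/16 × log_2[(5/16)/(1/2)] = -0.2119
D_KL(P||Q) = 0.1040 bits

D_KL(P||Q) = 0.1040 ≥ 0 ✓

This non-negativity is a fundamental property: relative entropy cannot be negative because it measures how different Q is from P.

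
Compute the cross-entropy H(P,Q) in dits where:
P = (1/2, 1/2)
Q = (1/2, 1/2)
0.3010 dits

Cross-entropy: H(P,Q) = -Σ p(x) log q(x)

Alternatively: H(P,Q) = H(P) + D_KL(P||Q)
H(P) = 0.3010 dits
D_KL(P||Q) = 0.0000 dits

H(P,Q) = 0.3010 + 0.0000 = 0.3010 dits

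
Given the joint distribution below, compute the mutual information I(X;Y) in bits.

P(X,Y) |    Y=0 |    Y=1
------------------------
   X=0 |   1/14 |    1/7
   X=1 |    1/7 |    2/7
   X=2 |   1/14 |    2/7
0.0150 bits

Mutual information: I(X;Y) = H(X) + H(Y) - H(X,Y)

Marginals:
P(X) = (3/14, 3/7, 5/14), H(X) = 1.5306 bits
P(Y) = (2/7, 5/7), H(Y) = 0.8631 bits

Joint entropy: H(X,Y) = 2.3788 bits

I(X;Y) = 1.5306 + 0.8631 - 2.3788 = 0.0150 bits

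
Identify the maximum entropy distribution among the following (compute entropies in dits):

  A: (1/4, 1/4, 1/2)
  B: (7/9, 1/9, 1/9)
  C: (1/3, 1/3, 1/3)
C

For a discrete distribution over n outcomes, entropy is maximized by the uniform distribution.

Computing entropies:
H(A) = 0.4515 dits
H(B) = 0.2969 dits
H(C) = 0.4771 dits

The uniform distribution (where all probabilities equal 1/3) achieves the maximum entropy of log_10(3) = 0.4771 dits.

Distribution C has the highest entropy.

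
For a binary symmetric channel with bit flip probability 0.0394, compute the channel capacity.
0.7605 bits

For a binary symmetric channel (BSC) with error probability p:
Capacity C = 1 - H(p) bits per symbol

where H(p) = -p log₂(p) - (1-p) log₂(1-p) is the binary entropy function.

H(0.0394) = 0.2395 bits
C = 1 - 0.2395 = 0.7605 bits per symbol

This means we can reliably transmit up to 0.7605 bits of information per channel use.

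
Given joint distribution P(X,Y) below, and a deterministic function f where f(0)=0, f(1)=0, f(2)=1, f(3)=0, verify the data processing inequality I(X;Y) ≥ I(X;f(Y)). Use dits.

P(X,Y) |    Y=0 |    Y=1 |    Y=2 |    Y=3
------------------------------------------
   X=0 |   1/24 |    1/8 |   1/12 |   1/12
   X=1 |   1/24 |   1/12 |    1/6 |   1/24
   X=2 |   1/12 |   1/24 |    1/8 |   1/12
I(X;Y) = 0.0238, I(X;f(Y)) = 0.0098, inequality holds: 0.0238 ≥ 0.0098

Data Processing Inequality: For any Markov chain X → Y → Z, we have I(X;Y) ≥ I(X;Z).

Here Z = f(Y) is a deterministic function of Y, forming X → Y → Z.

Original I(X;Y) = 0.0238 dits

After applying f:
P(X,Z) where Z=f(Y):
- P(X,Z=0) = P(X,Y=0) + P(X,Y=1) + P(X,Y=3)
- P(X,Z=1) = P(X,Y=2)

I(X;Z) = I(X;f(Y)) = 0.0098 dits

Verification: 0.0238 ≥ 0.0098 ✓

Information cannot be created by processing; the function f can only lose information about X.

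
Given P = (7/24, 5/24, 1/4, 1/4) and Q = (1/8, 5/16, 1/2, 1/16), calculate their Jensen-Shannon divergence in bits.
0.1064 bits

Jensen-Shannon divergence is:
JSD(P||Q) = 0.5 × D_KL(P||M) + 0.5 × D_KL(Q||M)
where M = 0.5 × (P + Q) is the mixture distribution.

M = 0.5 × (7/24, 5/24, 1/4, 1/4) + 0.5 × (1/8, 5/16, 1/2, 1/16) = (5/24, 0.260417, 3/8, 5/32)

D_KL(P||M) = 0.0978 bits
D_KL(Q||M) = 0.1150 bits

JSD(P||Q) = 0.5 × 0.0978 + 0.5 × 0.1150 = 0.1064 bits

Unlike KL divergence, JSD is symmetric and bounded: 0 ≤ JSD ≤ log(2).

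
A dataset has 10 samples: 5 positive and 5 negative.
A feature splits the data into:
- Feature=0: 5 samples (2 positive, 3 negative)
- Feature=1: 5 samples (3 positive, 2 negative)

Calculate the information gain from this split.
0.0290 bits

Information Gain = H(Y) - H(Y|Feature)

Before split:
P(positive) = 5/10 = 0.5000
H(Y) = 1.0000 bits

After split:
Feature=0: H = 0.9710 bits (weight = 5/10)
Feature=1: H = 0.9710 bits (weight = 5/10)
H(Y|Feature) = (5/10)×0.9710 + (5/10)×0.9710 = 0.9710 bits

Information Gain = 1.0000 - 0.9710 = 0.0290 bits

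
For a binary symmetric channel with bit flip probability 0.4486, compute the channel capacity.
0.0076 bits

For a binary symmetric channel (BSC) with error probability p:
Capacity C = 1 - H(p) bits per symbol

where H(p) = -p log₂(p) - (1-p) log₂(1-p) is the binary entropy function.

H(0.4486) = 0.9924 bits
C = 1 - 0.9924 = 0.0076 bits per symbol

This means we can reliably transmit up to 0.0076 bits of information per channel use.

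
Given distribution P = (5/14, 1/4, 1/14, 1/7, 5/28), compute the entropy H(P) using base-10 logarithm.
0.6464 dits

Shannon entropy is H(X) = -Σ p(x) log p(x).

For P = (5/14, 1/4, 1/14, 1/7, 5/28):
H = -5/14 × log_10(5/14) -1/4 × log_10(1/4) -1/14 × log_10(1/14) -1/7 × log_10(1/7) -5/28 × log_10(5/28)
H = 0.6464 dits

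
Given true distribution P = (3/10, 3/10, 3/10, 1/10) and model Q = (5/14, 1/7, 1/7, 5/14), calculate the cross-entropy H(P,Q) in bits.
2.2786 bits

Cross-entropy: H(P,Q) = -Σ p(x) log q(x)

Alternatively: H(P,Q) = H(P) + D_KL(P||Q)
H(P) = 1.8955 bits
D_KL(P||Q) = 0.3831 bits

H(P,Q) = 1.8955 + 0.3831 = 2.2786 bits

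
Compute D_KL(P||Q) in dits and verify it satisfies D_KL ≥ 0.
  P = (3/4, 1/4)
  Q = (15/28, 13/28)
0.0424 dits

KL divergence satisfies the Gibbs inequality: D_KL(P||Q) ≥ 0 for all distributions P, Q.

D_KL(P||Q) = Σ p(x) log(p(x)/q(x))
Term by term:
  x=0: 3/4 × log_10[(3/4)/(15/28)] = 0.1096
  x=1: 1/4 × log_10[(1/4)/(13/28)] = -0.0672
D_KL(P||Q) = 0.0424 dits

D_KL(P||Q) = 0.0424 ≥ 0 ✓

This non-negativity is a fundamental property: relative entropy cannot be negative because it measures how different Q is from P.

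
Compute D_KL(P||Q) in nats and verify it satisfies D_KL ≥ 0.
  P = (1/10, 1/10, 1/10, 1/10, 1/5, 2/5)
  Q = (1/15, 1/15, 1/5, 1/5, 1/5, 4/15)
0.1046 nats

KL divergence satisfies the Gibbs inequality: D_KL(P||Q) ≥ 0 for all distributions P, Q.

D_KL(P||Q) = Σ p(x) log(p(x)/q(x))
Term by term:
  x=0: 1/10 × log_e[(1/10)/(1/15)] = 0.0405
  x=1: 1/10 × log_e[(1/10)/(1/15)] = 0.0405
  x=2: 1/10 × log_e[(1/10)/(1/5)] = -0.0693
  x=3: 1/10 × log_e[(1/10)/(1/5)] = -0.0693
  x=4: 1/5 × log_e[(1/5)/(1/5)] = 0.0000
  x=5: 2/5 × log_e[(2/5)/(4/15)] = 0.1622
D_KL(P||Q) = 0.1046 nats

D_KL(P||Q) = 0.1046 ≥ 0 ✓

This non-negativity is a fundamental property: relative entropy cannot be negative because it measures how different Q is from P.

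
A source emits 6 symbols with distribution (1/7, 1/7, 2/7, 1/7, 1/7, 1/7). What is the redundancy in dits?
0.0191 dits

Redundancy measures how far a source is from maximum entropy:
R = H_max - H(X)

Maximum entropy for 6 symbols: H_max = log_10(6) = 0.7782 dits
Actual entropy: H(X) = 0.7591 dits
Redundancy: R = 0.7782 - 0.7591 = 0.0191 dits

This redundancy represents potential for compression: the source could be compressed by 0.0191 dits per symbol.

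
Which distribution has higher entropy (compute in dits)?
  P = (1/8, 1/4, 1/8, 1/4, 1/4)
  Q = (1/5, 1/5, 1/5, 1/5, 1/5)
Q

Computing entropies in dits:
H(P) = 0.6773
H(Q) = 0.6990

Distribution Q has higher entropy.

Intuition: The distribution closer to uniform (more spread out) has higher entropy.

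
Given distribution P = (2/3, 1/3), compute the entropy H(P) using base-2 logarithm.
0.9183 bits

Shannon entropy is H(X) = -Σ p(x) log p(x).

For P = (2/3, 1/3):
H = -2/3 × log_2(2/3) -1/3 × log_2(1/3)
H = 0.9183 bits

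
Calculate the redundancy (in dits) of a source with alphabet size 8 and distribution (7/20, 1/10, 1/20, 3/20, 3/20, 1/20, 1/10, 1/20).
0.1012 dits

Redundancy measures how far a source is from maximum entropy:
R = H_max - H(X)

Maximum entropy for 8 symbols: H_max = log_10(8) = 0.9031 dits
Actual entropy: H(X) = 0.8019 dits
Redundancy: R = 0.9031 - 0.8019 = 0.1012 dits

This redundancy represents potential for compression: the source could be compressed by 0.1012 dits per symbol.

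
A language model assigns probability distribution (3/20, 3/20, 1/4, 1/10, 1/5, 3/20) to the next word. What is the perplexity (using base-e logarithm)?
5.7686

Perplexity is e^H (or exp(H) for natural log).

First, H = -Σ p log p = 1.7524 nats
Perplexity = e^1.7524 = 5.7686

Interpretation: The model's uncertainty is equivalent to choosing uniformly among 5.8 options.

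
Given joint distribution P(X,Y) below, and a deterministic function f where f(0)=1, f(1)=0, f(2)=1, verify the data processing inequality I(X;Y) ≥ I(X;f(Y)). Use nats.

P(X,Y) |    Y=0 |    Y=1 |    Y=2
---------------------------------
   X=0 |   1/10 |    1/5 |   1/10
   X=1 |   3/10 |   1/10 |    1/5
I(X;Y) = 0.0662, I(X;f(Y)) = 0.0633, inequality holds: 0.0662 ≥ 0.0633

Data Processing Inequality: For any Markov chain X → Y → Z, we have I(X;Y) ≥ I(X;Z).

Here Z = f(Y) is a deterministic function of Y, forming X → Y → Z.

Original I(X;Y) = 0.0662 nats

After applying f:
P(X,Z) where Z=f(Y):
- P(X,Z=0) = P(X,Y=1)
- P(X,Z=1) = P(X,Y=0) + P(X,Y=2)

I(X;Z) = I(X;f(Y)) = 0.0633 nats

Verification: 0.0662 ≥ 0.0633 ✓

Information cannot be created by processing; the function f can only lose information about X.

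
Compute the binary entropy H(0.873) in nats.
0.3806 nats

The binary entropy function is:
H(p) = -p log(p) - (1-p) log(1-p)

H(0.873) = -0.873 × log_e(0.873) - 0.127 × log_e(0.127)
H(0.873) = 0.3806 nats

Note: Binary entropy is maximized at p=0.5 (H=1 bit) and minimized at p=0 or p=1 (H=0).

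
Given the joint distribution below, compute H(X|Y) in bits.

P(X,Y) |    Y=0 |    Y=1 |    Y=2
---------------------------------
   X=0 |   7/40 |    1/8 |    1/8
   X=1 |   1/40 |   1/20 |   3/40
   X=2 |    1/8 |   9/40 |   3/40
1.3910 bits

Using the chain rule: H(X|Y) = H(X,Y) - H(Y)

First, compute H(X,Y) = 2.9589 bits

Marginal P(Y) = (13/40, 2/5, 11/40)
H(Y) = 1.5679 bits

H(X|Y) = H(X,Y) - H(Y) = 2.9589 - 1.5679 = 1.3910 bits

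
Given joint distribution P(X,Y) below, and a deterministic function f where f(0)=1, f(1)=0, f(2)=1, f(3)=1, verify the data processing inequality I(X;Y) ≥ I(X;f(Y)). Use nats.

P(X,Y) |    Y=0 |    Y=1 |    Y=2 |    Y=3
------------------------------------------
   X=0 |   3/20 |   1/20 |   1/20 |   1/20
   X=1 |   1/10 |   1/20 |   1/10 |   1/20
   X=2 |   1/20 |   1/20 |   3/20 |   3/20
I(X;Y) = 0.0797, I(X;f(Y)) = 0.0017, inequality holds: 0.0797 ≥ 0.0017

Data Processing Inequality: For any Markov chain X → Y → Z, we have I(X;Y) ≥ I(X;Z).

Here Z = f(Y) is a deterministic function of Y, forming X → Y → Z.

Original I(X;Y) = 0.0797 nats

After applying f:
P(X,Z) where Z=f(Y):
- P(X,Z=0) = P(X,Y=1)
- P(X,Z=1) = P(X,Y=0) + P(X,Y=2) + P(X,Y=3)

I(X;Z) = I(X;f(Y)) = 0.0017 nats

Verification: 0.0797 ≥ 0.0017 ✓

Information cannot be created by processing; the function f can only lose information about X.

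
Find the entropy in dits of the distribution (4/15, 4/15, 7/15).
0.4606 dits

Shannon entropy is H(X) = -Σ p(x) log p(x).

For P = (4/15, 4/15, 7/15):
H = -4/15 × log_10(4/15) -4/15 × log_10(4/15) -7/15 × log_10(7/15)
H = 0.4606 dits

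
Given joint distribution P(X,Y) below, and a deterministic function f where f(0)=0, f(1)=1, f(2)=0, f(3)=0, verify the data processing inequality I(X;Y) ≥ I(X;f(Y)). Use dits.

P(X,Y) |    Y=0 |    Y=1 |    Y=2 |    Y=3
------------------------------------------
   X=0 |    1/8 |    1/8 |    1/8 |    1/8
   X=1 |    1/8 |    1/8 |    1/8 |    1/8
I(X;Y) = 0.0000, I(X;f(Y)) = 0.0000, inequality holds: 0.0000 ≥ 0.0000

Data Processing Inequality: For any Markov chain X → Y → Z, we have I(X;Y) ≥ I(X;Z).

Here Z = f(Y) is a deterministic function of Y, forming X → Y → Z.

Original I(X;Y) = 0.0000 dits

After applying f:
P(X,Z) where Z=f(Y):
- P(X,Z=0) = P(X,Y=0) + P(X,Y=2) + P(X,Y=3)
- P(X,Z=1) = P(X,Y=1)

I(X;Z) = I(X;f(Y)) = 0.0000 dits

Verification: 0.0000 ≥ 0.0000 ✓

Information cannot be created by processing; the function f can only lose information about X.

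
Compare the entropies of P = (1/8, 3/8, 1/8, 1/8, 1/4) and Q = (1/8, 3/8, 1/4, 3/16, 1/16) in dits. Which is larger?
P

Computing entropies in dits:
H(P) = 0.6489
H(Q) = 0.6347

Distribution P has higher entropy.

Intuition: The distribution closer to uniform (more spread out) has higher entropy.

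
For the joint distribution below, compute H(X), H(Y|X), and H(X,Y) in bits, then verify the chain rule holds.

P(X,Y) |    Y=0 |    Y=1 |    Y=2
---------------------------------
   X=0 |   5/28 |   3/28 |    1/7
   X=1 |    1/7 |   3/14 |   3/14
H(X,Y) = 2.5436, H(X) = 0.9852, H(Y|X) = 1.5584 (all in bits)

Chain rule: H(X,Y) = H(X) + H(Y|X)

Left side — joint entropy directly:
H(X,Y) = -Σ p(x,y) log p(x,y) = 2.5436 bits

Right side — compute H(Y|X) from the conditional distributions:
P(X) = (3/7, 4/7), so H(X) = 0.9852 bits
H(Y|X) = Σ_x P(X=x) · H(Y|X=x):
  P(Y|X=0) = (5/12, 1/4, 1/3), H(Y|X=0) = 1.5546, weight P(X=0) = 3/7
  P(Y|X=1) = (1/4, 3/8, 3/8), H(Y|X=1) = 1.5613, weight P(X=1) = 4/7
H(Y|X) = 1.5584 bits

H(X) + H(Y|X) = 0.9852 + 1.5584 = 2.5436 bits

Both sides equal 2.5436 bits. ✓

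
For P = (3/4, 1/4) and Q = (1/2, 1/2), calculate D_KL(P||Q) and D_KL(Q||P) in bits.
D_KL(P||Q) = 0.1887, D_KL(Q||P) = 0.2075

KL divergence is not symmetric: D_KL(P||Q) ≠ D_KL(Q||P) in general.

D_KL(P||Q) = 0.1887 bits
D_KL(Q||P) = 0.2075 bits

No, they are not equal!

This asymmetry is why KL divergence is not a true distance metric.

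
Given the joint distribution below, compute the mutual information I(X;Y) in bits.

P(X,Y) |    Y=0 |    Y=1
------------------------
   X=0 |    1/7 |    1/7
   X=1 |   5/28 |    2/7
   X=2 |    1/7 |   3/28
0.0180 bits

Mutual information: I(X;Y) = H(X) + H(Y) - H(X,Y)

Marginals:
P(X) = (2/7, 13/28, 1/4), H(X) = 1.5303 bits
P(Y) = (13/28, 15/28), H(Y) = 0.9963 bits

Joint entropy: H(X,Y) = 2.5086 bits

I(X;Y) = 1.5303 + 0.9963 - 2.5086 = 0.0180 bits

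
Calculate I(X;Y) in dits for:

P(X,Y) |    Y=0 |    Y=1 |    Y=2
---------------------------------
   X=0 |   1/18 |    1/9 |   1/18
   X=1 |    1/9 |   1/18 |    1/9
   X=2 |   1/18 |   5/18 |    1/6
0.0297 dits

Mutual information: I(X;Y) = H(X) + H(Y) - H(X,Y)

Marginals:
P(X) = (2/9, 5/18, 1/2), H(X) = 0.4502 dits
P(Y) = (2/9, 4/9, 1/3), H(Y) = 0.4607 dits

Joint entropy: H(X,Y) = 0.8813 dits

I(X;Y) = 0.4502 + 0.4607 - 0.8813 = 0.0297 dits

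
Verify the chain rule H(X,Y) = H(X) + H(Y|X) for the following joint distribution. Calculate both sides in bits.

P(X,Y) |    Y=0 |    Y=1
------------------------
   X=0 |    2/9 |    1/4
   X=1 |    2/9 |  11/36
H(X,Y) = 1.9871, H(X) = 0.9978, H(Y|X) = 0.9893 (all in bits)

Chain rule: H(X,Y) = H(X) + H(Y|X)

Left side — joint entropy directly:
H(X,Y) = -Σ p(x,y) log p(x,y) = 1.9871 bits

Right side — compute H(Y|X) from the conditional distributions:
P(X) = (17/36, 19/36), so H(X) = 0.9978 bits
H(Y|X) = Σ_x P(X=x) · H(Y|X=x):
  P(Y|X=0) = (8/17, 9/17), H(Y|X=0) = 0.9975, weight P(X=0) = 17/36
  P(Y|X=1) = (8/19, 11/19), H(Y|X=1) = 0.9819, weight P(X=1) = 19/36
H(Y|X) = 0.9893 bits

H(X) + H(Y|X) = 0.9978 + 0.9893 = 1.9871 bits

Both sides equal 1.9871 bits. ✓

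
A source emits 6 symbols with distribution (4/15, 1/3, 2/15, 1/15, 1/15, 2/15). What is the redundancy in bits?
0.2520 bits

Redundancy measures how far a source is from maximum entropy:
R = H_max - H(X)

Maximum entropy for 6 symbols: H_max = log_2(6) = 2.5850 bits
Actual entropy: H(X) = 2.3329 bits
Redundancy: R = 2.5850 - 2.3329 = 0.2520 bits

This redundancy represents potential for compression: the source could be compressed by 0.2520 bits per symbol.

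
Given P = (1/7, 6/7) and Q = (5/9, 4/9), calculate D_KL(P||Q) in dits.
0.1602 dits

KL divergence: D_KL(P||Q) = Σ p(x) log(p(x)/q(x))

Computing term by term:
  x=0: 1/7 × log_10[(1/7)/(5/9)] = 1/7 × -0.5898 = -0.0843
  x=1: 6/7 × log_10[(6/7)/(4/9)] = 6/7 × 0.2852 = 0.2445

D_KL(P||Q) = 0.1602 dits

Note: KL divergence is always non-negative and equals 0 iff P = Q.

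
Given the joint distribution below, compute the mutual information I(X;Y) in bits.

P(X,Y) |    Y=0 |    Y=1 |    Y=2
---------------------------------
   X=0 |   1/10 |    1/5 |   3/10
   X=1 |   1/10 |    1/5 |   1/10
0.0464 bits

Mutual information: I(X;Y) = H(X) + H(Y) - H(X,Y)

Marginals:
P(X) = (3/5, 2/5), H(X) = 0.9710 bits
P(Y) = (1/5, 2/5, 2/5), H(Y) = 1.5219 bits

Joint entropy: H(X,Y) = 2.4464 bits

I(X;Y) = 0.9710 + 1.5219 - 2.4464 = 0.0464 bits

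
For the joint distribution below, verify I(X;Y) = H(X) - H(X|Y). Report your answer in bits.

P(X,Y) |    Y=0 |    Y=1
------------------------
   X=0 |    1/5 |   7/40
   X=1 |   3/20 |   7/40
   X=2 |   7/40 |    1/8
I(X;Y) = 0.0068 bits

Mutual information has multiple equivalent forms:
- I(X;Y) = H(X) - H(X|Y)
- I(X;Y) = H(Y) - H(Y|X)
- I(X;Y) = H(X) + H(Y) - H(X,Y)

Computing all quantities:
H(X) = 1.5787, H(Y) = 0.9982, H(X,Y) = 2.5701
H(X|Y) = 1.5719, H(Y|X) = 0.9914

Verification:
H(X) - H(X|Y) = 1.5787 - 1.5719 = 0.0068
H(Y) - H(Y|X) = 0.9982 - 0.9914 = 0.0068
H(X) + H(Y) - H(X,Y) = 1.5787 + 0.9982 - 2.5701 = 0.0068

All forms give I(X;Y) = 0.0068 bits. ✓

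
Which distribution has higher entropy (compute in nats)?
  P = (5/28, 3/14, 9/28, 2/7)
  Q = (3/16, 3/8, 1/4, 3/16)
P

Computing entropies in nats:
H(P) = 1.3605
H(Q) = 1.3421

Distribution P has higher entropy.

Intuition: The distribution closer to uniform (more spread out) has higher entropy.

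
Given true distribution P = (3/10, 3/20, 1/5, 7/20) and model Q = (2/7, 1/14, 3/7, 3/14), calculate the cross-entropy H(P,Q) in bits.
2.1356 bits

Cross-entropy: H(P,Q) = -Σ p(x) log q(x)

Alternatively: H(P,Q) = H(P) + D_KL(P||Q)
H(P) = 1.9261 bits
D_KL(P||Q) = 0.2095 bits

H(P,Q) = 1.9261 + 0.2095 = 2.1356 bits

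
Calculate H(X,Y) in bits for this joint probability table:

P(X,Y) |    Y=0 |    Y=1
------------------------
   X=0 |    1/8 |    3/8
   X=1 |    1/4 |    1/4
1.9056 bits

Joint entropy is H(X,Y) = -Σ_{x,y} p(x,y) log p(x,y).

Summing over all non-zero entries:
H(X,Y) = -[1/8·log_2(1/8) + 3/8·log_2(3/8) + 1/4·log_2(1/4) + 1/4·log_2(1/4)]
H(X,Y) = 1.9056 bits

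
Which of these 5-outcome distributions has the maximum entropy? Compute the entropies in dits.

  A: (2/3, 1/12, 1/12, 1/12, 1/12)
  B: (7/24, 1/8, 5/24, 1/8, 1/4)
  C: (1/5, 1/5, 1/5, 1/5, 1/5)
C

For a discrete distribution over n outcomes, entropy is maximized by the uniform distribution.

Computing entropies:
H(A) = 0.4771 dits
H(B) = 0.6743 dits
H(C) = 0.6990 dits

The uniform distribution (where all probabilities equal 1/5) achieves the maximum entropy of log_10(5) = 0.6990 dits.

Distribution C has the highest entropy.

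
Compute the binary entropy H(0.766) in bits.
0.7849 bits

The binary entropy function is:
H(p) = -p log(p) - (1-p) log(1-p)

H(0.766) = -0.766 × log_2(0.766) - 0.234 × log_2(0.234)
H(0.766) = 0.7849 bits

Note: Binary entropy is maximized at p=0.5 (H=1 bit) and minimized at p=0 or p=1 (H=0).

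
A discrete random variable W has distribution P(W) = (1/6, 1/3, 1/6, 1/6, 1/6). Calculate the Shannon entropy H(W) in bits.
2.2516 bits

Shannon entropy is H(X) = -Σ p(x) log p(x).

For P = (1/6, 1/3, 1/6, 1/6, 1/6):
H = -1/6 × log_2(1/6) -1/3 × log_2(1/3) -1/6 × log_2(1/6) -1/6 × log_2(1/6) -1/6 × log_2(1/6)
H = 2.2516 bits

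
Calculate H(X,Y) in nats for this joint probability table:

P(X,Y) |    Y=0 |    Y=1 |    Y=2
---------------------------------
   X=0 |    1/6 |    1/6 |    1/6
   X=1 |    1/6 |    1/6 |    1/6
1.7918 nats

Joint entropy is H(X,Y) = -Σ_{x,y} p(x,y) log p(x,y).

Summing over all non-zero entries:
H(X,Y) = -[1/6·log_e(1/6) + 1/6·log_e(1/6) + 1/6·log_e(1/6) + 1/6·log_e(1/6) + 1/6·log_e(1/6) + 1/6·log_e(1/6)]
H(X,Y) = 1.7918 nats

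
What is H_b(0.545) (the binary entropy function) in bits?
0.9941 bits

The binary entropy function is:
H(p) = -p log(p) - (1-p) log(1-p)

H(0.545) = -0.545 × log_2(0.545) - 0.455 × log_2(0.455)
H(0.545) = 0.9941 bits

Note: Binary entropy is maximized at p=0.5 (H=1 bit) and minimized at p=0 or p=1 (H=0).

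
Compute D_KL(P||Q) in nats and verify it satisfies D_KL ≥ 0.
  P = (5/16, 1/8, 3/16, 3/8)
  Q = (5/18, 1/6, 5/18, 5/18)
0.0397 nats

KL divergence satisfies the Gibbs inequality: D_KL(P||Q) ≥ 0 for all distributions P, Q.

D_KL(P||Q) = Σ p(x) log(p(x)/q(x))
Term by term:
  x=0: 5/16 × log_e[(5/16)/(5/18)] = 0.0368
  x=1: 1/8 × log_e[(1/8)/(1/6)] = -0.0360
  x=2: 3/16 × log_e[(3/16)/(5/18)] = -0.0737
  x=3: 3/8 × log_e[(3/8)/(5/18)] = 0.1125
D_KL(P||Q) = 0.0397 nats

D_KL(P||Q) = 0.0397 ≥ 0 ✓

This non-negativity is a fundamental property: relative entropy cannot be negative because it measures how different Q is from P.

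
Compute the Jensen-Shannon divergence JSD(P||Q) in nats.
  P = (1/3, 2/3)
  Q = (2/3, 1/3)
0.0566 nats

Jensen-Shannon divergence is:
JSD(P||Q) = 0.5 × D_KL(P||M) + 0.5 × D_KL(Q||M)
where M = 0.5 × (P + Q) is the mixture distribution.

M = 0.5 × (1/3, 2/3) + 0.5 × (2/3, 1/3) = (1/2, 1/2)

D_KL(P||M) = 0.0566 nats
D_KL(Q||M) = 0.0566 nats

JSD(P||Q) = 0.5 × 0.0566 + 0.5 × 0.0566 = 0.0566 nats

Unlike KL divergence, JSD is symmetric and bounded: 0 ≤ JSD ≤ log(2).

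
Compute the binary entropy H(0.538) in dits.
0.2998 dits

The binary entropy function is:
H(p) = -p log(p) - (1-p) log(1-p)

H(0.538) = -0.538 × log_10(0.538) - 0.462 × log_10(0.462)
H(0.538) = 0.2998 dits

Note: Binary entropy is maximized at p=0.5 (H=1 bit) and minimized at p=0 or p=1 (H=0).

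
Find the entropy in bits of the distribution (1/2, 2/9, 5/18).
1.4955 bits

Shannon entropy is H(X) = -Σ p(x) log p(x).

For P = (1/2, 2/9, 5/18):
H = -1/2 × log_2(1/2) -2/9 × log_2(2/9) -5/18 × log_2(5/18)
H = 1.4955 bits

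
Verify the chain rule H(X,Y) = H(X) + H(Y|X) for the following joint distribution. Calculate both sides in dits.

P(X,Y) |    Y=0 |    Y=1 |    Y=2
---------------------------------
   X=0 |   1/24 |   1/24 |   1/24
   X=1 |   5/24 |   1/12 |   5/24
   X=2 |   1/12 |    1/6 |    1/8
H(X,Y) = 0.8788, H(X) = 0.4231, H(Y|X) = 0.4557 (all in dits)

Chain rule: H(X,Y) = H(X) + H(Y|X)

Left side — joint entropy directly:
H(X,Y) = -Σ p(x,y) log p(x,y) = 0.8788 dits

Right side — compute H(Y|X) from the conditional distributions:
P(X) = (1/8, 1/2, 3/8), so H(X) = 0.4231 dits
H(Y|X) = Σ_x P(X=x) · H(Y|X=x):
  P(Y|X=0) = (1/3, 1/3, 1/3), H(Y|X=0) = 0.4771, weight P(X=0) = 1/8
  P(Y|X=1) = (5/12, 1/6, 5/12), H(Y|X=1) = 0.4465, weight P(X=1) = 1/2
  P(Y|X=2) = (2/9, 4/9, 1/3), H(Y|X=2) = 0.4607, weight P(X=2) = 3/8
H(Y|X) = 0.4557 dits

H(X) + H(Y|X) = 0.4231 + 0.4557 = 0.8788 dits

Both sides equal 0.8788 dits. ✓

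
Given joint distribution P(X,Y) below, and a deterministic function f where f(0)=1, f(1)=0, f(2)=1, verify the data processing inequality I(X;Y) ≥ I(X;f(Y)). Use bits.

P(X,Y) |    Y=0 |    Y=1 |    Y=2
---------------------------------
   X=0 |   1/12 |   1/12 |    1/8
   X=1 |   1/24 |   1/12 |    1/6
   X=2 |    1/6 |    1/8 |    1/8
I(X;Y) = 0.0525, I(X;f(Y)) = 0.0002, inequality holds: 0.0525 ≥ 0.0002

Data Processing Inequality: For any Markov chain X → Y → Z, we have I(X;Y) ≥ I(X;Z).

Here Z = f(Y) is a deterministic function of Y, forming X → Y → Z.

Original I(X;Y) = 0.0525 bits

After applying f:
P(X,Z) where Z=f(Y):
- P(X,Z=0) = P(X,Y=1)
- P(X,Z=1) = P(X,Y=0) + P(X,Y=2)

I(X;Z) = I(X;f(Y)) = 0.0002 bits

Verification: 0.0525 ≥ 0.0002 ✓

Information cannot be created by processing; the function f can only lose information about X.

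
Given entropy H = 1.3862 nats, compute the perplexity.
3.9996

Perplexity is e^H (or exp(H) for natural log).

H = 1.3862 nats
Perplexity = e^1.3862 = 3.9996

Interpretation: The model's uncertainty is equivalent to choosing uniformly among 4.0 options.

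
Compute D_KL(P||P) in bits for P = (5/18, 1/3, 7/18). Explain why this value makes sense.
0.0000 bits

KL divergence satisfies the Gibbs inequality: D_KL(P||Q) ≥ 0 for all distributions P, Q.

D_KL(P||Q) = Σ p(x) log(p(x)/q(x))
Each term is p(x) × log_2(p(x)/p(x)) = p(x) × log_2(1) = 0, so the sum is 0.
D_KL(P||Q) = 0.0000 bits

When P = Q, the KL divergence is exactly 0, as there is no 'divergence' between identical distributions.

This non-negativity is a fundamental property: relative entropy cannot be negative because it measures how different Q is from P.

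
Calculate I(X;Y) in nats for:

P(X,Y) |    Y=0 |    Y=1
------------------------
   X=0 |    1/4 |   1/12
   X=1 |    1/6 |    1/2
0.1169 nats

Mutual information: I(X;Y) = H(X) + H(Y) - H(X,Y)

Marginals:
P(X) = (1/3, 2/3), H(X) = 0.6365 nats
P(Y) = (5/12, 7/12), H(Y) = 0.6792 nats

Joint entropy: H(X,Y) = 1.1988 nats

I(X;Y) = 0.6365 + 0.6792 - 1.1988 = 0.1169 nats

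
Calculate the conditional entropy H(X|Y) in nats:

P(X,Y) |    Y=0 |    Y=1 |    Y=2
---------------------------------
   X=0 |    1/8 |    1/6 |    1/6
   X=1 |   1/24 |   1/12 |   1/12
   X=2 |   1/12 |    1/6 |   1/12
1.0390 nats

Using the chain rule: H(X|Y) = H(X,Y) - H(Y)

First, compute H(X,Y) = 2.1165 nats

Marginal P(Y) = (1/4, 5/12, 1/3)
H(Y) = 1.0776 nats

H(X|Y) = H(X,Y) - H(Y) = 2.1165 - 1.0776 = 1.0390 nats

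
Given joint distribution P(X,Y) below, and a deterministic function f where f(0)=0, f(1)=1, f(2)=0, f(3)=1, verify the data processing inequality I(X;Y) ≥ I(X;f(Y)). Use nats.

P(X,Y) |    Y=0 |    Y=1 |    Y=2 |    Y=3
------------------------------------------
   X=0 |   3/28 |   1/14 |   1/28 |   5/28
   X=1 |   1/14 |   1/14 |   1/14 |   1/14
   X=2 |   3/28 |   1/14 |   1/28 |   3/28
I(X;Y) = 0.0289, I(X;f(Y)) = 0.0065, inequality holds: 0.0289 ≥ 0.0065

Data Processing Inequality: For any Markov chain X → Y → Z, we have I(X;Y) ≥ I(X;Z).

Here Z = f(Y) is a deterministic function of Y, forming X → Y → Z.

Original I(X;Y) = 0.0289 nats

After applying f:
P(X,Z) where Z=f(Y):
- P(X,Z=0) = P(X,Y=0) + P(X,Y=2)
- P(X,Z=1) = P(X,Y=1) + P(X,Y=3)

I(X;Z) = I(X;f(Y)) = 0.0065 nats

Verification: 0.0289 ≥ 0.0065 ✓

Information cannot be created by processing; the function f can only lose information about X.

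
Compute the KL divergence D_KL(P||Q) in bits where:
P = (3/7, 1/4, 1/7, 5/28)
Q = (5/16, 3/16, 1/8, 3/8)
0.1354 bits

KL divergence: D_KL(P||Q) = Σ p(x) log(p(x)/q(x))

Computing term by term:
  x=0: 3/7 × log_2[(3/7)/(5/16)] = 3/7 × 0.4557 = 0.1953
  x=1: 1/4 × log_2[(1/4)/(3/16)] = 1/4 × 0.4150 = 0.1038
  x=2: 1/7 × log_2[(1/7)/(1/8)] = 1/7 × 0.1926 = 0.0275
  x=3: 5/28 × log_2[(5/28)/(3/8)] = 5/28 × -1.0704 = -0.1911

D_KL(P||Q) = 0.1354 bits

Note: KL divergence is always non-negative and equals 0 iff P = Q.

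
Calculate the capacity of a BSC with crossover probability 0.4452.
0.0087 bits

For a binary symmetric channel (BSC) with error probability p:
Capacity C = 1 - H(p) bits per symbol

where H(p) = -p log₂(p) - (1-p) log₂(1-p) is the binary entropy function.

H(0.4452) = 0.9913 bits
C = 1 - 0.9913 = 0.0087 bits per symbol

This means we can reliably transmit up to 0.0087 bits of information per channel use.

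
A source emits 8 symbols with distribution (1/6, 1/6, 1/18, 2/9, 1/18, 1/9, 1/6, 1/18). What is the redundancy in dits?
0.0536 dits

Redundancy measures how far a source is from maximum entropy:
R = H_max - H(X)

Maximum entropy for 8 symbols: H_max = log_10(8) = 0.9031 dits
Actual entropy: H(X) = 0.8495 dits
Redundancy: R = 0.9031 - 0.8495 = 0.0536 dits

This redundancy represents potential for compression: the source could be compressed by 0.0536 dits per symbol.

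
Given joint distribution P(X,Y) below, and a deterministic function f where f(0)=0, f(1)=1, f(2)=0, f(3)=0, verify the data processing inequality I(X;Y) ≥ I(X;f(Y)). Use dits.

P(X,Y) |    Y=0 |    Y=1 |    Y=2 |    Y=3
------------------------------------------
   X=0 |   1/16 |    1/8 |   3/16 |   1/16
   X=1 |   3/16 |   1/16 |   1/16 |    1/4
I(X;Y) = 0.0558, I(X;f(Y)) = 0.0107, inequality holds: 0.0558 ≥ 0.0107

Data Processing Inequality: For any Markov chain X → Y → Z, we have I(X;Y) ≥ I(X;Z).

Here Z = f(Y) is a deterministic function of Y, forming X → Y → Z.

Original I(X;Y) = 0.0558 dits

After applying f:
P(X,Z) where Z=f(Y):
- P(X,Z=0) = P(X,Y=0) + P(X,Y=2) + P(X,Y=3)
- P(X,Z=1) = P(X,Y=1)

I(X;Z) = I(X;f(Y)) = 0.0107 dits

Verification: 0.0558 ≥ 0.0107 ✓

Information cannot be created by processing; the function f can only lose information about X.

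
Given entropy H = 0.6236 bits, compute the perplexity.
1.5407

Perplexity is 2^H (or exp(H) for natural log).

H = 0.6236 bits
Perplexity = 2^0.6236 = 1.5407

Interpretation: The model's uncertainty is equivalent to choosing uniformly among 1.5 options.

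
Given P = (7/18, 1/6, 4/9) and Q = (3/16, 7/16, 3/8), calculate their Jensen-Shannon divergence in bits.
0.0734 bits

Jensen-Shannon divergence is:
JSD(P||Q) = 0.5 × D_KL(P||M) + 0.5 × D_KL(Q||M)
where M = 0.5 × (P + Q) is the mixture distribution.

M = 0.5 × (7/18, 1/6, 4/9) + 0.5 × (3/16, 7/16, 3/8) = (0.288194, 0.302083, 0.409722)

D_KL(P||M) = 0.0773 bits
D_KL(Q||M) = 0.0696 bits

JSD(P||Q) = 0.5 × 0.0773 + 0.5 × 0.0696 = 0.0734 bits

Unlike KL divergence, JSD is symmetric and bounded: 0 ≤ JSD ≤ log(2).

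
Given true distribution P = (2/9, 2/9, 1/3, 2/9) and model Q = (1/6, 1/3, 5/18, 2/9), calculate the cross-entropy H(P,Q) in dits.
0.6095 dits

Cross-entropy: H(P,Q) = -Σ p(x) log q(x)

Alternatively: H(P,Q) = H(P) + D_KL(P||Q)
H(P) = 0.5945 dits
D_KL(P||Q) = 0.0150 dits

H(P,Q) = 0.5945 + 0.0150 = 0.6095 dits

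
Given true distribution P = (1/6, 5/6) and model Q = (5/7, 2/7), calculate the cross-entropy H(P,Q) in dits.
0.4777 dits

Cross-entropy: H(P,Q) = -Σ p(x) log q(x)

Alternatively: H(P,Q) = H(P) + D_KL(P||Q)
H(P) = 0.1957 dits
D_KL(P||Q) = 0.2821 dits

H(P,Q) = 0.1957 + 0.2821 = 0.4777 dits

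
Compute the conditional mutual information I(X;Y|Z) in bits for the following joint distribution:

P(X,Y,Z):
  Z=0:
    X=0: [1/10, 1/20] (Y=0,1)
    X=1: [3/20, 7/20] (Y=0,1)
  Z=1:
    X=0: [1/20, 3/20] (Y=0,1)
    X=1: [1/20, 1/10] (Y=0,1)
0.0485 bits

Conditional mutual information: I(X;Y|Z) = H(X|Z) + H(Y|Z) - H(X,Y|Z)

H(Z) = 0.9341
H(X,Z) = 1.7855 → H(X|Z) = 0.8514
H(Y,Z) = 1.8610 → H(Y|Z) = 0.9269
H(X,Y,Z) = 2.6639 → H(X,Y|Z) = 1.7298

I(X;Y|Z) = 0.8514 + 0.9269 - 1.7298 = 0.0485 bits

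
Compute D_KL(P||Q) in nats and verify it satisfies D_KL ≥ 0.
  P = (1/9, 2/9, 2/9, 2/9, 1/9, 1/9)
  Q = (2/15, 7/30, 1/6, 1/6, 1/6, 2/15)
0.0314 nats

KL divergence satisfies the Gibbs inequality: D_KL(P||Q) ≥ 0 for all distributions P, Q.

D_KL(P||Q) = Σ p(x) log(p(x)/q(x))
Term by term:
  x=0: 1/9 × log_e[(1/9)/(2/15)] = -0.0203
  x=1: 2/9 × log_e[(2/9)/(7/30)] = -0.0108
  x=2: 2/9 × log_e[(2/9)/(1/6)] = 0.0639
  x=3: 2/9 × log_e[(2/9)/(1/6)] = 0.0639
  x=4: 1/9 × log_e[(1/9)/(1/6)] = -0.0451
  x=5: 1/9 × log_e[(1/9)/(2/15)] = -0.0203
D_KL(P||Q) = 0.0314 nats

D_KL(P||Q) = 0.0314 ≥ 0 ✓

This non-negativity is a fundamental property: relative entropy cannot be negative because it measures how different Q is from P.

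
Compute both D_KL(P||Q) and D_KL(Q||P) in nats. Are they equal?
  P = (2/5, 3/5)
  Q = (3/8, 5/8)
D_KL(P||Q) = 0.0013, D_KL(Q||P) = 0.0013

KL divergence is not symmetric: D_KL(P||Q) ≠ D_KL(Q||P) in general.

D_KL(P||Q) = 0.0013 nats
D_KL(Q||P) = 0.0013 nats

In this case they happen to be equal (to 4 decimal places).

This asymmetry is why KL divergence is not a true distance metric.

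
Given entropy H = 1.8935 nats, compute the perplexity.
6.6426

Perplexity is e^H (or exp(H) for natural log).

H = 1.8935 nats
Perplexity = e^1.8935 = 6.6426

Interpretation: The model's uncertainty is equivalent to choosing uniformly among 6.6 options.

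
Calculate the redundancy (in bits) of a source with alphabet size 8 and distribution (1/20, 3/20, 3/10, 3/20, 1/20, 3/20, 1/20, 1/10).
0.2668 bits

Redundancy measures how far a source is from maximum entropy:
R = H_max - H(X)

Maximum entropy for 8 symbols: H_max = log_2(8) = 3.0000 bits
Actual entropy: H(X) = 2.7332 bits
Redundancy: R = 3.0000 - 2.7332 = 0.2668 bits

This redundancy represents potential for compression: the source could be compressed by 0.2668 bits per symbol.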